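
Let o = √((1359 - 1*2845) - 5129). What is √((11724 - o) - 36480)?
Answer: √(-24756 - 21*I*√15) ≈ 0.2585 - 157.34*I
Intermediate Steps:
o = 21*I*√15 (o = √((1359 - 2845) - 5129) = √(-1486 - 5129) = √(-6615) = 21*I*√15 ≈ 81.333*I)
√((11724 - o) - 36480) = √((11724 - 21*I*√15) - 36480) = √(-24756 - 21*I*√15)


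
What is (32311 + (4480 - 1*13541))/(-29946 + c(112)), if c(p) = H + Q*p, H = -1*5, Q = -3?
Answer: -750/977 ≈ -0.76766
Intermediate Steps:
H = -5
c(p) = -5 - 3*p
(32311 + (4480 - 1*13541))/(-29946 + c(112)) = (32311 + (4480 - 1*13541))/(-29946 + (-5 - 3*112)) = (32311 + (4480 - 13541))/(-29946 + (-5 - 336)) = (32311 - 9061)/(-29946 - 341) = 23250/(-30287) = 23250*(-1/30287) = -750/977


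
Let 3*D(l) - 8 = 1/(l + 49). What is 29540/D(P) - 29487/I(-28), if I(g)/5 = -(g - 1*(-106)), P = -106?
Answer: 1453069/130 ≈ 11177.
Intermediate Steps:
I(g) = -530 - 5*g (I(g) = 5*(-(g - 1*(-106))) = 5*(-(g + 106)) = 5*(-(106 + g)) = 5*(-106 - g) = -530 - 5*g)
D(l) = 8/3 + 1/(3*(49 + l)) (D(l) = 8/3 + 1/(3*(l + 49)) = 8/3 + 1/(3*(49 + l)))
29540/D(P) - 29487/I(-28) = 29540/(((393 + 8*(-106))/(3*(49 - 106)))) - 29487/(-530 - 5*(-28)) = 29540/(((⅓)*(393 - 848)/(-57))) - 29487/(-530 + 140) = 29540/(((⅓)*(-1/57)*(-455))) - 29487/(-390) = 29540/(455/171) - 29487*(-1/390) = 29540*(171/455) + 9829/130 = 144324/13 + 9829/130 = 1453069/130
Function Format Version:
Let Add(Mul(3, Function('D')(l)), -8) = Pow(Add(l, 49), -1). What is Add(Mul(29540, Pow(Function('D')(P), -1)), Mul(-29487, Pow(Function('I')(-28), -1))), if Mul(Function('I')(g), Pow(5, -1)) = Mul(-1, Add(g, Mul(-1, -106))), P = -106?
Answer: Rational(1453069, 130) ≈ 11177.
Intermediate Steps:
Function('I')(g) = Add(-530, Mul(-5, g)) (Function('I')(g) = Mul(5, Mul(-1, Add(g, Mul(-1, -106)))) = Mul(5, Mul(-1, Add(g, 106))) = Mul(5, Mul(-1, Add(106, g))) = Mul(5, Add(-106, Mul(-1, g))) = Add(-530, Mul(-5, g)))
Function('D')(l) = Add(Rational(8, 3), Mul(Rational(1, 3), Pow(Add(49, l), -1))) (Function('D')(l) = Add(Rational(8, 3), Mul(Rational(1, 3), Pow(Add(l, 49), -1))) = Add(Rational(8, 3), Mul(Rational(1, 3), Pow(Add(49, l), -1))))
Add(Mul(29540, Pow(Function('D')(P), -1)), Mul(-29487, Pow(Function('I')(-28), -1))) = Add(Mul(29540, Pow(Mul(Rational(1, 3), Pow(Add(49, -106), -1), Add(393, Mul(8, -106))), -1)), Mul(-29487, Pow(Add(-530, Mul(-5, -28)), -1))) = Add(Mul(29540, Pow(Mul(Rational(1, 3), Pow(-57, -1), Add(393, -848)), -1)), Mul(-29487, Pow(Add(-530, 140), -1))) = Add(Mul(29540, Pow(Mul(Rational(1, 3), Rational(-1, 57), -455), -1)), Mul(-29487, Pow(-390, -1))) = Add(Mul(29540, Pow(Rational(455, 171), -1)), Mul(-29487, Rational(-1, 390))) = Add(Mul(29540, Rational(171, 455)), Rational(9829, 130)) = Add(Rational(144324, 13), Rational(9829, 130)) = Rational(1453069, 130)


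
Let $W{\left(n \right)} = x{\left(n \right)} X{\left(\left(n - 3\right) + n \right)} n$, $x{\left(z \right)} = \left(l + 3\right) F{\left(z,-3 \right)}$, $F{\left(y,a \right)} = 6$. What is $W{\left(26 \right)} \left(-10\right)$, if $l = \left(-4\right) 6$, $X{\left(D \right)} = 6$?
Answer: $196560$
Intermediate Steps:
$l = -24$
$x{\left(z \right)} = -126$ ($x{\left(z \right)} = \left(-24 + 3\right) 6 = \left(-21\right) 6 = -126$)
$W{\left(n \right)} = - 756 n$ ($W{\left(n \right)} = \left(-126\right) 6 n = - 756 n$)
$W{\left(26 \right)} \left(-10\right) = \left(-756\right) 26 \left(-10\right) = \left(-19656\right) \left(-10\right) = 196560$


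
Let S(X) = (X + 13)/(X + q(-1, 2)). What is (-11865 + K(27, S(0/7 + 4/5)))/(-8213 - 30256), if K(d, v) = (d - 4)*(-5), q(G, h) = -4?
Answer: 11980/38469 ≈ 0.31142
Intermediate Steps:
S(X) = (13 + X)/(-4 + X) (S(X) = (X + 13)/(X - 4) = (13 + X)/(-4 + X))
K(d, v) = 20 - 5*d (K(d, v) = (-4 + d)*(-5) = 20 - 5*d)
(-11865 + K(27, S(0/7 + 4/5)))/(-8213 - 30256) = (-11865 + (20 - 5*27))/(-8213 - 30256) = (-11865 + (20 - 135))/(-38469) = (-11865 - 115)*(-1/38469) = -11980*(-1/38469) = 11980/38469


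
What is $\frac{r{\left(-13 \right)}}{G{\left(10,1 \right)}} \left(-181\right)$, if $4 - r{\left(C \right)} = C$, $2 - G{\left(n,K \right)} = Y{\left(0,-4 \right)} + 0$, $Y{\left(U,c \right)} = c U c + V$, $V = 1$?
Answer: $-3077$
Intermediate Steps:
$Y{\left(U,c \right)} = 1 + U c^{2}$ ($Y{\left(U,c \right)} = c U c + 1 = U c c + 1 = U c^{2} + 1 = 1 + U c^{2}$)
$G{\left(n,K \right)} = 1$ ($G{\left(n,K \right)} = 2 - \left(\left(1 + 0 \left(-4\right)^{2}\right) + 0\right) = 2 - \left(\left(1 + 0 \cdot 16\right) + 0\right) = 2 - \left(\left(1 + 0\right) + 0\right) = 2 - \left(1 + 0\right) = 2 - 1 = 1$)
$r{\left(C \right)} = 4 - C$
$\frac{r{\left(-13 \right)}}{G{\left(10,1 \right)}} \left(-181\right) = \frac{4 - -13}{1} \left(-181\right) = 1 \left(4 + 13\right) \left(-181\right) = 1 \cdot 17 \left(-181\right) = 17 \left(-181\right) = -3077$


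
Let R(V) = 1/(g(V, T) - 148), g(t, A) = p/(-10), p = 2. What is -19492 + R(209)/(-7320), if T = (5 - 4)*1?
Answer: -21145389407/1084824 ≈ -19492.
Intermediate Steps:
T = 1 (T = 1*1 = 1)
g(t, A) = -⅕ (g(t, A) = 2/(-10) = 2*(-⅒) = -⅕)
R(V) = -5/741 (R(V) = 1/(-⅕ - 148) = 1/(-741/5) = -5/741)
-19492 + R(209)/(-7320) = -19492 - 5/741/(-7320) = -19492 - 5/741*(-1/7320) = -19492 + 1/1084824 = -21145389407/1084824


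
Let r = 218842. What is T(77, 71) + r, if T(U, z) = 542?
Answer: 219384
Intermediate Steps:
T(77, 71) + r = 542 + 218842 = 219384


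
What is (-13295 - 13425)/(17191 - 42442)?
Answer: 26720/25251 ≈ 1.0582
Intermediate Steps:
(-13295 - 13425)/(17191 - 42442) = -26720/(-25251) = -26720*(-1/25251) = 26720/25251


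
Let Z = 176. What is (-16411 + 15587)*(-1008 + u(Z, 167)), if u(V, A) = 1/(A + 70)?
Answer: 196849480/237 ≈ 8.3059e+5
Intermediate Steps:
u(V, A) = 1/(70 + A)
(-16411 + 15587)*(-1008 + u(Z, 167)) = (-16411 + 15587)*(-1008 + 1/(70 + 167)) = -824*(-1008 + 1/237) = -824*(-238895/237) = 196849480/237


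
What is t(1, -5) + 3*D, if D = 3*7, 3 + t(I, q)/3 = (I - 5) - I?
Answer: 39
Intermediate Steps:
t(I, q) = -24 (t(I, q) = -9 + 3*((I - 5) - I) = -9 + 3*((-5 + I) - I) = -9 + 3*(-5) = -9 - 15 = -24)
D = 21
t(1, -5) + 3*D = -24 + 3*21 = -24 + 63 = 39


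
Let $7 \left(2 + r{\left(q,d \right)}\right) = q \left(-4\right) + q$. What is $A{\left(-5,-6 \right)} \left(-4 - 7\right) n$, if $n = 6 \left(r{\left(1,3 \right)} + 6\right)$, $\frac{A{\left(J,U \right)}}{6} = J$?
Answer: $\frac{49500}{7} \approx 7071.4$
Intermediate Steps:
$A{\left(J,U \right)} = 6 J$
$r{\left(q,d \right)} = -2 - \frac{3 q}{7}$ ($r{\left(q,d \right)} = -2 + \frac{q \left(-4\right) + q}{7} = -2 + \frac{- 4 q + q}{7} = -2 + \frac{\left(-3\right) q}{7} = -2 - \frac{3 q}{7}$)
$n = \frac{150}{7}$ ($n = 6 \left(\left(-2 - \frac{3}{7}\right) + 6\right) = 6 \left(- \frac{17}{7} + 6\right) = 6 \cdot \frac{25}{7} = \frac{150}{7} \approx 21.429$)
$A{\left(-5,-6 \right)} \left(-4 - 7\right) n = 6 \left(-5\right) \left(-4 - 7\right) \frac{150}{7} = \left(-30\right) \left(-11\right) \frac{150}{7} = 330 \cdot \frac{150}{7} = \frac{49500}{7}$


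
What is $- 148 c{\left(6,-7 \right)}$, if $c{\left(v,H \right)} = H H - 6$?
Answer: $-6364$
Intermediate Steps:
$c{\left(v,H \right)} = -6 + H^{2}$ ($c{\left(v,H \right)} = H^{2} - 6 = -6 + H^{2}$)
$- 148 c{\left(6,-7 \right)} = - 148 \left(-6 + \left(-7\right)^{2}\right) = - 148 \left(-6 + 49\right) = \left(-148\right) 43 = -6364$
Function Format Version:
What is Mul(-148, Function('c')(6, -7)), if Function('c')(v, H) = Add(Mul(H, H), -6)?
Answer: -6364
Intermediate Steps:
Function('c')(v, H) = Add(-6, Pow(H, 2)) (Function('c')(v, H) = Add(Pow(H, 2), -6) = Add(-6, Pow(H, 2)))
Mul(-148, Function('c')(6, -7)) = Mul(-148, Add(-6, Pow(-7, 2))) = Mul(-148, Add(-6, 49)) = Mul(-148, 43) = -6364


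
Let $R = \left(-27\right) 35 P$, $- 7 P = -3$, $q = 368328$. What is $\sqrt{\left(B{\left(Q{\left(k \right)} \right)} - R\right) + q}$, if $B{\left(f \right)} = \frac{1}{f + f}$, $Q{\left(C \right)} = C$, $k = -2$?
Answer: $\frac{\sqrt{1474931}}{2} \approx 607.23$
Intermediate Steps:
$P = \frac{3}{7}$ ($P = \left(- \frac{1}{7}\right) \left(-3\right) = \frac{3}{7} \approx 0.42857$)
$B{\left(f \right)} = \frac{1}{2 f}$
$R = -405$ ($R = \left(-27\right) 35 \cdot \frac{3}{7} = \left(-945\right) \frac{3}{7} = -405$)
$\sqrt{\left(B{\left(Q{\left(k \right)} \right)} - R\right) + q} = \sqrt{\left(\frac{1}{2 \left(-2\right)} - -405\right) + 368328} = \sqrt{\left(\frac{1}{2} \left(- \frac{1}{2}\right) + 405\right) + 368328} = \sqrt{\left(- \frac{1}{4} + 405\right) + 368328} = \sqrt{\frac{1619}{4} + 368328} = \sqrt{\frac{1474931}{4}} = \frac{\sqrt{1474931}}{2}$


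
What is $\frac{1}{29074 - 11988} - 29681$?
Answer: $- \frac{507129565}{17086} \approx -29681.0$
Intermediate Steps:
$\frac{1}{29074 - 11988} - 29681 = \frac{1}{17086} - 29681 = - \frac{507129565}{17086}$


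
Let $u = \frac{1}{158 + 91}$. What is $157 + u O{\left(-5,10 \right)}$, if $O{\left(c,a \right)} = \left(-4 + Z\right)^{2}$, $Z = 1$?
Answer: $\frac{13034}{83} \approx 157.04$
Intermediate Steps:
$u = \frac{1}{249} \approx 0.0040161$
$O{\left(c,a \right)} = 9$ ($O{\left(c,a \right)} = \left(-4 + 1\right)^{2} = \left(-3\right)^{2} = 9$)
$157 + u O{\left(-5,10 \right)} = 157 + \frac{1}{249} \cdot 9 = 157 + \frac{3}{83} = \frac{13034}{83}$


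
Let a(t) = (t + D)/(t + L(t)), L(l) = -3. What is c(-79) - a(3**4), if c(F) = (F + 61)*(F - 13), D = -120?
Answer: 3313/2 ≈ 1656.5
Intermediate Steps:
a(t) = (-120 + t)/(-3 + t) (a(t) = (t - 120)/(t - 3) = (-120 + t)/(-3 + t))
c(F) = (-13 + F)*(61 + F) (c(F) = (61 + F)*(-13 + F) = (-13 + F)*(61 + F))
c(-79) - a(3**4) = (-793 + (-79)**2 + 48*(-79)) - (-120 + 3**4)/(-3 + 3**4) = (-793 + 6241 - 3792) - (-120 + 81)/(-3 + 81) = 1656 - (-39)/78 = 1656 - 1*(-1/2) = 1656 + 1/2 = 3313/2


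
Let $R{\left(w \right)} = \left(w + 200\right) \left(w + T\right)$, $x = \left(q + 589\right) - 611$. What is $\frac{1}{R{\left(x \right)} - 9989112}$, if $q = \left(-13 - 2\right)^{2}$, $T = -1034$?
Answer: $- \frac{1}{10324005} \approx -9.6862 \cdot 10^{-8}$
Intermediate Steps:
$q = 225$ ($q = \left(-15\right)^{2} = 225$)
$x = 203$ ($x = \left(225 + 589\right) - 611 = 814 - 611 = 203$)
$R{\left(w \right)} = \left(-1034 + w\right) \left(200 + w\right)$ ($R{\left(w \right)} = \left(w + 200\right) \left(w - 1034\right) = \left(200 + w\right) \left(-1034 + w\right) = \left(-1034 + w\right) \left(200 + w\right)$)
$\frac{1}{R{\left(x \right)} - 9989112} = \frac{1}{\left(-206800 + 203^{2} - 169302\right) - 9989112} = \frac{1}{\left(-206800 + 41209 - 169302\right) - 9989112} = \frac{1}{-334893 - 9989112} = \frac{1}{-10324005} = - \frac{1}{10324005}$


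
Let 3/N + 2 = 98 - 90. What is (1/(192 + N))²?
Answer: 4/148225 ≈ 2.6986e-5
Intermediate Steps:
N = ½ (N = 3/(-2 + (98 - 90)) = 3/(-2 + 8) = 3/6 = 3*(⅙) = ½ ≈ 0.50000)
(1/(192 + N))² = (1/(192 + ½))² = (1/(385/2))² = (2/385)² = 4/148225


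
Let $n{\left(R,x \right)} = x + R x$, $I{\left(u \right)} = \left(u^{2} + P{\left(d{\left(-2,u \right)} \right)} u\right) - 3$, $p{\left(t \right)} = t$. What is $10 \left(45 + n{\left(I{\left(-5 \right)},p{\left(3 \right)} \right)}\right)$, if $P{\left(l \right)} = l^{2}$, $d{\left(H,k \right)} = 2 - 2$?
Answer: $1140$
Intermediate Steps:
$d{\left(H,k \right)} = 0$ ($d{\left(H,k \right)} = 2 - 2 = 0$)
$I{\left(u \right)} = -3 + u^{2}$ ($I{\left(u \right)} = \left(u^{2} + 0^{2} u\right) - 3 = \left(u^{2} + 0 u\right) - 3 = \left(u^{2} + 0\right) - 3 = u^{2} - 3 = -3 + u^{2}$)
$10 \left(45 + n{\left(I{\left(-5 \right)},p{\left(3 \right)} \right)}\right) = 10 \left(45 + 3 \left(1 - \left(3 - \left(-5\right)^{2}\right)\right)\right) = 10 \left(45 + 3 \left(1 + \left(-3 + 25\right)\right)\right) = 10 \left(45 + 3 \left(1 + 22\right)\right) = 10 \left(45 + 3 \cdot 23\right) = 10 \left(45 + 69\right) = 10 \cdot 114 = 1140$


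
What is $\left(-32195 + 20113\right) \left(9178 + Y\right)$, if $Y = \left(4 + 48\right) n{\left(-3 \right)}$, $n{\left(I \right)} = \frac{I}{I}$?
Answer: $-111516860$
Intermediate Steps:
$n{\left(I \right)} = 1$
$Y = 52$ ($Y = \left(4 + 48\right) 1 = 52 \cdot 1 = 52$)
$\left(-32195 + 20113\right) \left(9178 + Y\right) = \left(-32195 + 20113\right) \left(9178 + 52\right) = \left(-12082\right) 9230 = -111516860$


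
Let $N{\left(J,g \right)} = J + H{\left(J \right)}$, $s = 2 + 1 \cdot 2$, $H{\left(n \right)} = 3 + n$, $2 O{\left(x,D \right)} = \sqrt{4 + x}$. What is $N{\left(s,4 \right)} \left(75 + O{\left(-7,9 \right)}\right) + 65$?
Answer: $890 + \frac{11 i \sqrt{3}}{2} \approx 890.0 + 9.5263 i$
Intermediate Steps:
$O{\left(x,D \right)} = \frac{\sqrt{4 + x}}{2}$
$s = 4$ ($s = 2 + 2 = 4$)
$N{\left(J,g \right)} = 3 + 2 J$ ($N{\left(J,g \right)} = J + \left(3 + J\right) = 3 + 2 J$)
$N{\left(s,4 \right)} \left(75 + O{\left(-7,9 \right)}\right) + 65 = \left(3 + 2 \cdot 4\right) \left(75 + \frac{\sqrt{4 - 7}}{2}\right) + 65 = \left(3 + 8\right) \left(75 + \frac{\sqrt{-3}}{2}\right) + 65 = 11 \left(75 + \frac{i \sqrt{3}}{2}\right) + 65 = \left(825 + \frac{11 i \sqrt{3}}{2}\right) + 65 = 890 + \frac{11 i \sqrt{3}}{2}$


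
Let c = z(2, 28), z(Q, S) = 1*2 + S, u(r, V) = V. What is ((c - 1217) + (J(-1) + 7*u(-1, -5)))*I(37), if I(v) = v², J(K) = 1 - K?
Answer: -1670180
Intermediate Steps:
z(Q, S) = 2 + S
c = 30 (c = 2 + 28 = 30)
((c - 1217) + (J(-1) + 7*u(-1, -5)))*I(37) = ((30 - 1217) + ((1 - 1*(-1)) + 7*(-5)))*37² = (-1187 + ((1 + 1) - 35))*1369 = (-1187 + (2 - 35))*1369 = (-1187 - 33)*1369 = -1220*1369 = -1670180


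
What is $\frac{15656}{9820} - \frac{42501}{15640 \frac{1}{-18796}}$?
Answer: $\frac{98061750457}{1919810} \approx 51079.0$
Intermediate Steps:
$\frac{15656}{9820} - \frac{42501}{15640 \frac{1}{-18796}} = 15656 \cdot \frac{1}{9820} - \frac{42501}{15640 \left(- \frac{1}{18796}\right)} = \frac{3914}{2455} - \frac{42501}{- \frac{3910}{4699}} = \frac{3914}{2455} - - \frac{199712199}{3910} = \frac{3914}{2455} + \frac{199712199}{3910} = \frac{98061750457}{1919810}$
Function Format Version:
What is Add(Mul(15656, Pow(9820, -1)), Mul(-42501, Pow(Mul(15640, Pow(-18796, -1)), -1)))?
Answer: Rational(98061750457, 1919810) ≈ 51079.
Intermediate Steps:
Add(Mul(15656, Pow(9820, -1)), Mul(-42501, Pow(Mul(15640, Pow(-18796, -1)), -1))) = Add(Mul(15656, Rational(1, 9820)), Mul(-42501, Pow(Mul(15640, Rational(-1, 18796)), -1))) = Add(Rational(3914, 2455), Mul(-42501, Pow(Rational(-3910, 4699), -1))) = Add(Rational(3914, 2455), Mul(-42501, Rational(-4699, 3910))) = Add(Rational(3914, 2455), Rational(199712199, 3910)) = Rational(98061750457, 1919810)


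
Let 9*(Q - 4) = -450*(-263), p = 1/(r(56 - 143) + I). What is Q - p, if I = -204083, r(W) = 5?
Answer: 2684442013/204078 ≈ 13154.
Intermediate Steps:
p = -1/204078 (p = 1/(5 - 204083) = 1/(-204078) = -1/204078 ≈ -4.9001e-6)
Q = 13154 (Q = 4 + (-450*(-263))/9 = 4 + (⅑)*118350 = 4 + 13150 = 13154)
Q - p = 13154 - 1*(-1/204078) = 13154 + 1/204078 = 2684442013/204078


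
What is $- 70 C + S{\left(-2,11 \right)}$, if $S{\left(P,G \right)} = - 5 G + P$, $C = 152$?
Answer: $-10697$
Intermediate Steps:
$S{\left(P,G \right)} = P - 5 G$
$- 70 C + S{\left(-2,11 \right)} = \left(-70\right) 152 - 57 = -10640 - 57 = -10697$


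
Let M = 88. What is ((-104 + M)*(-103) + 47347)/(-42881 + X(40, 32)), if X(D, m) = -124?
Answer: -9799/8601 ≈ -1.1393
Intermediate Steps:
((-104 + M)*(-103) + 47347)/(-42881 + X(40, 32)) = ((-104 + 88)*(-103) + 47347)/(-42881 - 124) = (-16*(-103) + 47347)/(-43005) = (1648 + 47347)*(-1/43005) = 48995*(-1/43005) = -9799/8601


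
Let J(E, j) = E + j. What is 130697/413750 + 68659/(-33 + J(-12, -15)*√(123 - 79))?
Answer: 28530385733/388511250 - 411954*√11/3443 ≈ -323.40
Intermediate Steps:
130697/413750 + 68659/(-33 + J(-12, -15)*√(123 - 79)) = 130697/413750 + 68659/(-33 + (-12 - 15)*√(123 - 79)) = 130697*(1/413750) + 68659/(-33 - 54*√11) = 130697/413750 + 68659/(-33 - 54*√11)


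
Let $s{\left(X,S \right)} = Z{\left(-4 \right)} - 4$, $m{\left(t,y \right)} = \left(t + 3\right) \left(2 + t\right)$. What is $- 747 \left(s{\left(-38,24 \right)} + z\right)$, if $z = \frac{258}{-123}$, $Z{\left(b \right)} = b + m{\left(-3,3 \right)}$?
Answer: $\frac{309258}{41} \approx 7542.9$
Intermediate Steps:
$m{\left(t,y \right)} = \left(2 + t\right) \left(3 + t\right)$ ($m{\left(t,y \right)} = \left(3 + t\right) \left(2 + t\right) = \left(2 + t\right) \left(3 + t\right)$)
$Z{\left(b \right)} = b$ ($Z{\left(b \right)} = b + \left(6 + \left(-3\right)^{2} + 5 \left(-3\right)\right) = b + \left(6 + 9 - 15\right) = b + 0 = b$)
$z = - \frac{86}{41}$ ($z = 258 \left(- \frac{1}{123}\right) = - \frac{86}{41} \approx -2.0976$)
$s{\left(X,S \right)} = -8$ ($s{\left(X,S \right)} = -4 - 4 = -8$)
$- 747 \left(s{\left(-38,24 \right)} + z\right) = - 747 \left(-8 - \frac{86}{41}\right) = \left(-747\right) \left(- \frac{414}{41}\right) = \frac{309258}{41}$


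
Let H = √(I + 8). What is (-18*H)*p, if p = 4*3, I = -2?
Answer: -216*√6 ≈ -529.09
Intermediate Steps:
p = 12
H = √6 (H = √(-2 + 8) = √6 ≈ 2.4495)
(-18*H)*p = -18*√6*12 = -216*√6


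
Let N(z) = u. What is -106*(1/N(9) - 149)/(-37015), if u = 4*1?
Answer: -6307/14806 ≈ -0.42598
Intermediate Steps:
u = 4
N(z) = 4
-106*(1/N(9) - 149)/(-37015) = -106*(1/4 - 149)/(-37015) = -106*(¼ - 149)*(-1/37015) = -106*(-595/4)*(-1/37015) = (31535/2)*(-1/37015) = -6307/14806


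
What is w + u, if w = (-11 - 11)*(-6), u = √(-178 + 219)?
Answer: 132 + √41 ≈ 138.40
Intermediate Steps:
u = √41 ≈ 6.4031
w = 132 (w = -22*(-6) = 132)
w + u = 132 + √41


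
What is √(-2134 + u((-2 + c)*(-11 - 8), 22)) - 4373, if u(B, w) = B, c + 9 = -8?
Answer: -4373 + 3*I*√197 ≈ -4373.0 + 42.107*I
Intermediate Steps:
c = -17 (c = -9 - 8 = -17)
√(-2134 + u((-2 + c)*(-11 - 8), 22)) - 4373 = √(-2134 + (-2 - 17)*(-11 - 8)) - 4373 = √(-2134 - 19*(-19)) - 4373 = √(-2134 + 361) - 4373 = √(-1773) - 4373 = 3*I*√197 - 4373 = -4373 + 3*I*√197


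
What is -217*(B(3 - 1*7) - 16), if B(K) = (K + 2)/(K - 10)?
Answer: 3441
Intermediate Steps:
B(K) = (2 + K)/(-10 + K)
-217*(B(3 - 1*7) - 16) = -217*((2 + (3 - 1*7))/(-10 + (3 - 1*7)) - 16) = -217*((2 + (3 - 7))/(-10 + (3 - 7)) - 16) = -217*((2 - 4)/(-10 - 4) - 16) = -217*(-2/(-14) - 16) = -217*(-1/14*(-2) - 16) = -217*(⅐ - 16) = -217*(-111/7) = 3441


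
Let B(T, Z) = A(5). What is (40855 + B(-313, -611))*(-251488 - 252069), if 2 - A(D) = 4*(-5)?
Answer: -20583899489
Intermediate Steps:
A(D) = 22 (A(D) = 2 - 4*(-5) = 2 - 1*(-20) = 2 + 20 = 22)
B(T, Z) = 22
(40855 + B(-313, -611))*(-251488 - 252069) = (40855 + 22)*(-251488 - 252069) = 40877*(-503557) = -20583899489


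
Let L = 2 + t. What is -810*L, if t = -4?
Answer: 1620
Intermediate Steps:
L = -2 (L = 2 - 4 = -2)
-810*L = -810*(-2) = 1620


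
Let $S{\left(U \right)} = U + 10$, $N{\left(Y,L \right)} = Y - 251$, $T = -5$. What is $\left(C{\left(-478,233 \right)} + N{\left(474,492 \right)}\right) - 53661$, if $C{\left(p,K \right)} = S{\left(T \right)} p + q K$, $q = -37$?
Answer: $-64449$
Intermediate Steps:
$N{\left(Y,L \right)} = -251 + Y$
$S{\left(U \right)} = 10 + U$
$C{\left(p,K \right)} = - 37 K + 5 p$ ($C{\left(p,K \right)} = \left(10 - 5\right) p - 37 K = 5 p - 37 K = - 37 K + 5 p$)
$\left(C{\left(-478,233 \right)} + N{\left(474,492 \right)}\right) - 53661 = \left(\left(\left(-37\right) 233 + 5 \left(-478\right)\right) + \left(-251 + 474\right)\right) - 53661 = \left(\left(-8621 - 2390\right) + 223\right) - 53661 = \left(-11011 + 223\right) - 53661 = -10788 - 53661 = -64449$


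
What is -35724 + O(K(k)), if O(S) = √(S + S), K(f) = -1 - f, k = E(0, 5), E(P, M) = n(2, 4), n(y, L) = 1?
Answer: -35724 + 2*I ≈ -35724.0 + 2.0*I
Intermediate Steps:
E(P, M) = 1
k = 1
O(S) = √2*√S (O(S) = √(2*S) = √2*√S)
-35724 + O(K(k)) = -35724 + √2*√(-1 - 1*1) = -35724 + √2*√(-1 - 1) = -35724 + √2*√(-2) = -35724 + √2*(I*√2) = -35724 + 2*I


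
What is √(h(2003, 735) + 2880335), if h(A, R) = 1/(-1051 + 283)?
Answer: √6636291837/48 ≈ 1697.2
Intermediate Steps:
h(A, R) = -1/768 (h(A, R) = 1/(-768) = -1/768)
√(h(2003, 735) + 2880335) = √(-1/768 + 2880335) = √(2212097279/768) = √6636291837/48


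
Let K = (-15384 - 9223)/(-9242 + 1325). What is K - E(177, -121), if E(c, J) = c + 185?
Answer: -2841347/7917 ≈ -358.89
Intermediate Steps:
E(c, J) = 185 + c
K = 24607/7917 (K = -24607/(-7917) = -24607*(-1/7917) = 24607/7917 ≈ 3.1081)
K - E(177, -121) = 24607/7917 - (185 + 177) = 24607/7917 - 1*362 = 24607/7917 - 362 = -2841347/7917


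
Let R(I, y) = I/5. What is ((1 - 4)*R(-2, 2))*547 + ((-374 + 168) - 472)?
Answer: -108/5 ≈ -21.600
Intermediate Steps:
R(I, y) = I/5 (R(I, y) = I*(1/5) = I/5)
((1 - 4)*R(-2, 2))*547 + ((-374 + 168) - 472) = ((1 - 4)*((1/5)*(-2)))*547 + ((-374 + 168) - 472) = -3*(-2/5)*547 + (-206 - 472) = (6/5)*547 - 678 = 3282/5 - 678 = -108/5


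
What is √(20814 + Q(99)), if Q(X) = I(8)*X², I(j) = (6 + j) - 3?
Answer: 35*√105 ≈ 358.64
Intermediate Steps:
I(j) = 3 + j
Q(X) = 11*X² (Q(X) = (3 + 8)*X² = 11*X²)
√(20814 + Q(99)) = √(20814 + 11*99²) = √(20814 + 11*9801) = √(20814 + 107811) = √128625 = 35*√105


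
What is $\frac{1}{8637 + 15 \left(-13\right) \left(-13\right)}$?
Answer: $\frac{1}{11172} \approx 8.951 \cdot 10^{-5}$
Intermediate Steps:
$\frac{1}{8637 + 15 \left(-13\right) \left(-13\right)} = \frac{1}{8637 - -2535} = \frac{1}{8637 + 2535} = \frac{1}{11172}$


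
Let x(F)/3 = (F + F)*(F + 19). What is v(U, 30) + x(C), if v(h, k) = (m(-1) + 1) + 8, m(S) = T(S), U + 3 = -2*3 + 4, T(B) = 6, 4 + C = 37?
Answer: 10311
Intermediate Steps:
C = 33 (C = -4 + 37 = 33)
U = -5 (U = -3 + (-2*3 + 4) = -3 + (-6 + 4) = -3 - 2 = -5)
m(S) = 6
x(F) = 6*F*(19 + F) (x(F) = 3*((F + F)*(F + 19)) = 3*((2*F)*(19 + F)) = 3*(2*F*(19 + F)) = 6*F*(19 + F))
v(h, k) = 15 (v(h, k) = (6 + 1) + 8 = 7 + 8 = 15)
v(U, 30) + x(C) = 15 + 6*33*(19 + 33) = 15 + 6*33*52 = 15 + 10296 = 10311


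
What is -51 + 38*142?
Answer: 5345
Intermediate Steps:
-51 + 38*142 = -51 + 5396 = 5345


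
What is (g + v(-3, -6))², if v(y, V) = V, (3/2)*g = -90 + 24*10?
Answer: 8836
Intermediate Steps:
g = 100 (g = 2*(-90 + 24*10)/3 = 2*(-90 + 240)/3 = (⅔)*150 = 100)
(g + v(-3, -6))² = (100 - 6)² = 94² = 8836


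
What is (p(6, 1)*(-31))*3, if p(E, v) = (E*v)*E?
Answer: -3348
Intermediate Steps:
p(E, v) = v*E²
(p(6, 1)*(-31))*3 = ((1*6²)*(-31))*3 = ((1*36)*(-31))*3 = (36*(-31))*3 = -1116*3 = -3348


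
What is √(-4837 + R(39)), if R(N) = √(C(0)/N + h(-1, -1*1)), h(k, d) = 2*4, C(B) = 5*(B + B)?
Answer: √(-4837 + 2*√2) ≈ 69.528*I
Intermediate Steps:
C(B) = 10*B (C(B) = 5*(2*B) = 10*B)
h(k, d) = 8
R(N) = 2*√2 (R(N) = √((10*0)/N + 8) = √(0/N + 8) = √(0 + 8) = √8 = 2*√2)
√(-4837 + R(39)) = √(-4837 + 2*√2)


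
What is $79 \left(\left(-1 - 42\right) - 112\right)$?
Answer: $-12245$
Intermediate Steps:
$79 \left(\left(-1 - 42\right) - 112\right) = 79 \left(-43 - 112\right) = 79 \left(-155\right) = -12245$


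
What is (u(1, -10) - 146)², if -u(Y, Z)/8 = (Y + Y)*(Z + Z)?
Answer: 30276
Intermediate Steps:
u(Y, Z) = -32*Y*Z (u(Y, Z) = -8*(Y + Y)*(Z + Z) = -8*2*Y*2*Z = -32*Y*Z)
(u(1, -10) - 146)² = (-32*1*(-10) - 146)² = (320 - 146)² = 174² = 30276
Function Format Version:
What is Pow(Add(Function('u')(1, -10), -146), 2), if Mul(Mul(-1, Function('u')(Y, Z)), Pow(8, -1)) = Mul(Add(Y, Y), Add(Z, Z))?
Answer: 30276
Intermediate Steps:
Function('u')(Y, Z) = Mul(-32, Y, Z) (Function('u')(Y, Z) = Mul(-8, Mul(Add(Y, Y), Add(Z, Z))) = Mul(-8, Mul(Mul(2, Y), Mul(2, Z))) = Mul(-8, Mul(4, Y, Z)) = Mul(-32, Y, Z))
Pow(Add(Function('u')(1, -10), -146), 2) = Pow(Add(Mul(-32, 1, -10), -146), 2) = Pow(Add(320, -146), 2) = Pow(174, 2) = 30276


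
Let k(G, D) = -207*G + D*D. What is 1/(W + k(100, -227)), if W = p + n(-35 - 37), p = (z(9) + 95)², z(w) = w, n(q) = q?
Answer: 1/41573 ≈ 2.4054e-5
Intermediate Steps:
k(G, D) = D² - 207*G (k(G, D) = -207*G + D² = D² - 207*G)
p = 10816 (p = (9 + 95)² = 104² = 10816)
W = 10744 (W = 10816 + (-35 - 37) = 10816 - 72 = 10744)
1/(W + k(100, -227)) = 1/(10744 + ((-227)² - 207*100)) = 1/(10744 + (51529 - 20700)) = 1/(10744 + 30829) = 1/41573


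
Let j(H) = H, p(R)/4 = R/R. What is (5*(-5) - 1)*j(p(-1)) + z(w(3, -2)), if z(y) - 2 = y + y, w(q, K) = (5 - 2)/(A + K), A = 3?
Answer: -96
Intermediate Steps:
w(q, K) = 3/(3 + K) (w(q, K) = (5 - 2)/(3 + K) = 3/(3 + K))
z(y) = 2 + 2*y (z(y) = 2 + (y + y) = 2 + 2*y)
p(R) = 4 (p(R) = 4*(R/R) = 4*1 = 4)
(5*(-5) - 1)*j(p(-1)) + z(w(3, -2)) = (5*(-5) - 1)*4 + (2 + 2*(3/(3 - 2))) = (-25 - 1)*4 + (2 + 2*(3/1)) = -26*4 + (2 + 2*(3*1)) = -104 + (2 + 2*3) = -104 + (2 + 6) = -104 + 8 = -96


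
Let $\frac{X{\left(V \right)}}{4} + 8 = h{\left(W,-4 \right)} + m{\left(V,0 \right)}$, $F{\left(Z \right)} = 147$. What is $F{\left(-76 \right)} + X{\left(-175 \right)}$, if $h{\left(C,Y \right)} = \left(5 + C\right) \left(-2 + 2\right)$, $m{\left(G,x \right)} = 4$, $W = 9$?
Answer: $131$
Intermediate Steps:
$h{\left(C,Y \right)} = 0$ ($h{\left(C,Y \right)} = \left(5 + C\right) 0 = 0$)
$X{\left(V \right)} = -16$ ($X{\left(V \right)} = -32 + 4 \left(0 + 4\right) = -32 + 4 \cdot 4 = -32 + 16 = -16$)
$F{\left(-76 \right)} + X{\left(-175 \right)} = 147 - 16 = 131$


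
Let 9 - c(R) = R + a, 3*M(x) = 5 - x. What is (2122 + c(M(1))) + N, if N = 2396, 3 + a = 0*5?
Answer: 13586/3 ≈ 4528.7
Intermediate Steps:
M(x) = 5/3 - x/3 (M(x) = (5 - x)/3 = 5/3 - x/3)
a = -3 (a = -3 + 0*5 = -3 + 0 = -3)
c(R) = 12 - R (c(R) = 9 - (R - 3) = 9 - (-3 + R) = 9 + (3 - R) = 12 - R)
(2122 + c(M(1))) + N = (2122 + (12 - (5/3 - 1/3*1))) + 2396 = (2122 + (12 - (5/3 - 1/3))) + 2396 = (2122 + (12 - 1*4/3)) + 2396 = (2122 + (12 - 4/3)) + 2396 = (2122 + 32/3) + 2396 = 6398/3 + 2396 = 13586/3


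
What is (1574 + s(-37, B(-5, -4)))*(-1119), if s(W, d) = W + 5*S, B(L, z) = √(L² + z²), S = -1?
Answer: -1714308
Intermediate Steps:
s(W, d) = -5 + W (s(W, d) = W + 5*(-1) = W - 5 = -5 + W)
(1574 + s(-37, B(-5, -4)))*(-1119) = (1574 + (-5 - 37))*(-1119) = (1574 - 42)*(-1119) = 1532*(-1119) = -1714308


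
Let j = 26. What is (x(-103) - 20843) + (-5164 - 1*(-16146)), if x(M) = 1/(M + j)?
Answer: -759298/77 ≈ -9861.0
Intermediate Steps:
x(M) = 1/(26 + M) (x(M) = 1/(M + 26) = 1/(26 + M))
(x(-103) - 20843) + (-5164 - 1*(-16146)) = (1/(26 - 103) - 20843) + (-5164 - 1*(-16146)) = (1/(-77) - 20843) + (-5164 + 16146) = (-1/77 - 20843) + 10982 = -1604912/77 + 10982 = -759298/77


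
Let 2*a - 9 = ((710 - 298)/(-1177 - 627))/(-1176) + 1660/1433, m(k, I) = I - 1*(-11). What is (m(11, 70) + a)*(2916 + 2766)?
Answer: 123910686536869/253342936 ≈ 4.8910e+5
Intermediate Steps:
m(k, I) = 11 + I (m(k, I) = I + 11 = 11 + I)
a = 7720831031/1520057616 (a = 9/2 + (((710 - 298)/(-1177 - 627))/(-1176) + 1660/1433)/2 = 9/2 + ((412/(-1804))*(-1/1176) + 1660*(1/1433))/2 = 9/2 + ((412*(-1/1804))*(-1/1176) + 1660/1433)/2 = 9/2 + (-103/451*(-1/1176) + 1660/1433)/2 = 9/2 + (103/530376 + 1660/1433)/2 = 9/2 + (½)*(880571759/760028808) = 9/2 + 880571759/1520057616 = 7720831031/1520057616 ≈ 5.0793)
(m(11, 70) + a)*(2916 + 2766) = ((11 + 70) + 7720831031/1520057616)*(2916 + 2766) = (81 + 7720831031/1520057616)*5682 = (130845497927/1520057616)*5682 = 123910686536869/253342936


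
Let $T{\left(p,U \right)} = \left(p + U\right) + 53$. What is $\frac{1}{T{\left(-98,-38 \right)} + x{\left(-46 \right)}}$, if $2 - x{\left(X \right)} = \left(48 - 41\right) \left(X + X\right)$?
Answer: $\frac{1}{563} \approx 0.0017762$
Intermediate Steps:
$x{\left(X \right)} = 2 - 14 X$ ($x{\left(X \right)} = 2 - \left(48 - 41\right) \left(X + X\right) = 2 - 7 \cdot 2 X = 2 - 14 X$)
$T{\left(p,U \right)} = 53 + U + p$ ($T{\left(p,U \right)} = \left(U + p\right) + 53 = 53 + U + p$)
$\frac{1}{T{\left(-98,-38 \right)} + x{\left(-46 \right)}} = \frac{1}{\left(53 - 38 - 98\right) + \left(2 - -644\right)} = \frac{1}{-83 + \left(2 + 644\right)} = \frac{1}{-83 + 646} = \frac{1}{563}$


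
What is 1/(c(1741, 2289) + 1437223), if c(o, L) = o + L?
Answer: 1/1441253 ≈ 6.9384e-7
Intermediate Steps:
c(o, L) = L + o
1/(c(1741, 2289) + 1437223) = 1/((2289 + 1741) + 1437223) = 1/(4030 + 1437223) = 1/1441253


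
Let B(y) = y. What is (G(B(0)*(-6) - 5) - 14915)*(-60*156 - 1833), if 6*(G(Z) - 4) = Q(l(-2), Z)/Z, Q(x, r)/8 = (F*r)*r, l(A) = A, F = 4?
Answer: 167197303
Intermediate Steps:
Q(x, r) = 32*r**2 (Q(x, r) = 8*((4*r)*r) = 8*(4*r**2) = 32*r**2)
G(Z) = 4 + 16*Z/3 (G(Z) = 4 + ((32*Z**2)/Z)/6 = 4 + (32*Z)/6 = 4 + 16*Z/3)
(G(B(0)*(-6) - 5) - 14915)*(-60*156 - 1833) = ((4 + 16*(0*(-6) - 5)/3) - 14915)*(-60*156 - 1833) = ((4 + 16*(0 - 5)/3) - 14915)*(-9360 - 1833) = ((4 + (16/3)*(-5)) - 14915)*(-11193) = ((4 - 80/3) - 14915)*(-11193) = (-68/3 - 14915)*(-11193) = -44813/3*(-11193) = 167197303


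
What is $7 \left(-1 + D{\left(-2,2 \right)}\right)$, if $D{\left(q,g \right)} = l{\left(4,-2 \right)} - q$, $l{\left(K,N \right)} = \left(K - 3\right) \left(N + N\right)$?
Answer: $-21$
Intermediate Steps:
$l{\left(K,N \right)} = 2 N \left(-3 + K\right)$ ($l{\left(K,N \right)} = \left(-3 + K\right) 2 N = 2 N \left(-3 + K\right)$)
$D{\left(q,g \right)} = -4 - q$ ($D{\left(q,g \right)} = 2 \left(-2\right) \left(-3 + 4\right) - q = 2 \left(-2\right) 1 - q = -4 - q$)
$7 \left(-1 + D{\left(-2,2 \right)}\right) = 7 \left(-1 - 2\right) = 7 \left(-3\right) = -21$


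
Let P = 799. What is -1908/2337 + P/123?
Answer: 13273/2337 ≈ 5.6795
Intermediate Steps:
-1908/2337 + P/123 = -1908/2337 + 799/123 = -1908*1/2337 + 799*(1/123) = -636/779 + 799/123 = 13273/2337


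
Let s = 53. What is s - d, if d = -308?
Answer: 361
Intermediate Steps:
s - d = 53 - 1*(-308) = 53 + 308 = 361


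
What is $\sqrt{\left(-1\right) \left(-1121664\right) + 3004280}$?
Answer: $2 \sqrt{1031486} \approx 2031.2$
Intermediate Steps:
$\sqrt{\left(-1\right) \left(-1121664\right) + 3004280} = \sqrt{1121664 + 3004280} = \sqrt{4125944} = 2 \sqrt{1031486}$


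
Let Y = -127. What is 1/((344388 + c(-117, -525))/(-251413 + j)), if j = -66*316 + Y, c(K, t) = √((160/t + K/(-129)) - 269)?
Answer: -52943970015090/66936621634747 + 68099*I*√1367837310/66936621634747 ≈ -0.79096 + 3.7627e-5*I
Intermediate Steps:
c(K, t) = √(-269 + 160/t - K/129) (c(K, t) = √((160/t + K*(-1/129)) - 269) = √((160/t - K/129) - 269) = √(-269 + 160/t - K/129))
j = -20983 (j = -66*316 - 127 = -20856 - 127 = -20983)
1/((344388 + c(-117, -525))/(-251413 + j)) = 1/((344388 + √(-4476429 - 129*(-117) + 2662560/(-525))/129)/(-251413 - 20983)) = 1/((344388 + √(-4476429 + 15093 + 2662560*(-1/525))/129)/(-272396)) = 1/((344388 + √(-4476429 + 15093 - 177504/35)/129)*(-1/272396)) = 1/((344388 + √(-156324264/35)/129)*(-1/272396)) = 1/((344388 + (2*I*√1367837310/35)/129)*(-1/272396)) = 1/((344388 + 2*I*√1367837310/4515)*(-1/272396)) = 1/(-86097/68099 - I*√1367837310/614933970)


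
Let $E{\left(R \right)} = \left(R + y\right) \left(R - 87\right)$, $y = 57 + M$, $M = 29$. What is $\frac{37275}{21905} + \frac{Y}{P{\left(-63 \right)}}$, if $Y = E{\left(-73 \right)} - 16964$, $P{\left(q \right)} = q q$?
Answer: $- \frac{5982541}{1932021} \approx -3.0965$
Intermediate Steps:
$y = 86$ ($y = 57 + 29 = 86$)
$E{\left(R \right)} = \left(-87 + R\right) \left(86 + R\right)$ ($E{\left(R \right)} = \left(R + 86\right) \left(R - 87\right) = \left(86 + R\right) \left(-87 + R\right) = \left(-87 + R\right) \left(86 + R\right)$)
$P{\left(q \right)} = q^{2}$
$Y = -19044$ ($Y = \left(-7482 + \left(-73\right)^{2} - -73\right) - 16964 = \left(-7482 + 5329 + 73\right) - 16964 = -2080 - 16964 = -19044$)
$\frac{37275}{21905} + \frac{Y}{P{\left(-63 \right)}} = \frac{37275}{21905} - \frac{19044}{\left(-63\right)^{2}} = 37275 \cdot \frac{1}{21905} - \frac{19044}{3969} = \frac{7455}{4381} - \frac{2116}{441} = - \frac{5982541}{1932021}$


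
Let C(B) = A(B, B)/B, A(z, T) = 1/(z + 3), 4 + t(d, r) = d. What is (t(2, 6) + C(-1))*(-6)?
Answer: 15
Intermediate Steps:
t(d, r) = -4 + d
A(z, T) = 1/(3 + z)
C(B) = 1/(B*(3 + B)) (C(B) = 1/((3 + B)*B) = 1/(B*(3 + B)))
(t(2, 6) + C(-1))*(-6) = ((-4 + 2) + 1/((-1)*(3 - 1)))*(-6) = (-2 - 1/2)*(-6) = -5/2*(-6) = 15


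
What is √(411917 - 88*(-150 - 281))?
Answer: √449845 ≈ 670.71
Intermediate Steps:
√(411917 - 88*(-150 - 281)) = √(411917 - 88*(-431)) = √(411917 + 37928) = √449845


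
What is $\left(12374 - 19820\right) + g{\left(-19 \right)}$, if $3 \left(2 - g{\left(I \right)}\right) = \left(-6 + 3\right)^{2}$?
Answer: $-7447$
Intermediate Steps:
$g{\left(I \right)} = -1$ ($g{\left(I \right)} = 2 - \frac{\left(-6 + 3\right)^{2}}{3} = 2 - \frac{\left(-3\right)^{2}}{3} = 2 - 3 = -1$)
$\left(12374 - 19820\right) + g{\left(-19 \right)} = \left(12374 - 19820\right) - 1 = -7446 - 1 = -7447$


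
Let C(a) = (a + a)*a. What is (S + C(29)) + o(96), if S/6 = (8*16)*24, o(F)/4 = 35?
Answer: 20254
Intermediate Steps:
o(F) = 140 (o(F) = 4*35 = 140)
C(a) = 2*a**2 (C(a) = (2*a)*a = 2*a**2)
S = 18432 (S = 6*((8*16)*24) = 6*(128*24) = 6*3072 = 18432)
(S + C(29)) + o(96) = (18432 + 2*29**2) + 140 = (18432 + 2*841) + 140 = (18432 + 1682) + 140 = 20114 + 140 = 20254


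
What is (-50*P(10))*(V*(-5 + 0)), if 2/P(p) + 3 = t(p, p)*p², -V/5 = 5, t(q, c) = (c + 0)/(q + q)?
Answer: -12500/47 ≈ -265.96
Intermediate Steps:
t(q, c) = c/(2*q) (t(q, c) = c/((2*q)) = c*(1/(2*q)) = c/(2*q))
V = -25 (V = -5*5 = -25)
P(p) = 2/(-3 + p²/2) (P(p) = 2/(-3 + (p/(2*p))*p²) = 2/(-3 + p²/2))
(-50*P(10))*(V*(-5 + 0)) = (-200/(-6 + 10²))*(-25*(-5 + 0)) = (-200/(-6 + 100))*(-25*(-5)) = -200/94*125 = -50*2/47*125 = -100/47*125 = -12500/47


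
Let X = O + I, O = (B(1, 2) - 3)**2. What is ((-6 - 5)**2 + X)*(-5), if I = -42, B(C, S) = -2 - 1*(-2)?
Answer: -440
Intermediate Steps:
B(C, S) = 0 (B(C, S) = -2 + 2 = 0)
O = 9 (O = (0 - 3)**2 = (-3)**2 = 9)
X = -33 (X = 9 - 42 = -33)
((-6 - 5)**2 + X)*(-5) = ((-6 - 5)**2 - 33)*(-5) = ((-11)**2 - 33)*(-5) = (121 - 33)*(-5) = 88*(-5) = -440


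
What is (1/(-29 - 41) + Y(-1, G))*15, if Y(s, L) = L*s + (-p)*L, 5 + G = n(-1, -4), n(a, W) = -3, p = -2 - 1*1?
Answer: -3363/14 ≈ -240.21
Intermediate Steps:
p = -3 (p = -2 - 1 = -3)
G = -8 (G = -5 - 3 = -8)
Y(s, L) = 3*L + L*s (Y(s, L) = L*s + (-1*(-3))*L = L*s + 3*L = 3*L + L*s)
(1/(-29 - 41) + Y(-1, G))*15 = (1/(-29 - 41) - 8*(3 - 1))*15 = (1/(-70) - 8*2)*15 = (-1/70 - 16)*15 = -1121/70*15 = -3363/14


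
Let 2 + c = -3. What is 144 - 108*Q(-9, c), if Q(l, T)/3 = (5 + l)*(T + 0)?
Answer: -6336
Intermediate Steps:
c = -5 (c = -2 - 3 = -5)
Q(l, T) = 3*T*(5 + l) (Q(l, T) = 3*((5 + l)*(T + 0)) = 3*((5 + l)*T) = 3*(T*(5 + l)) = 3*T*(5 + l))
144 - 108*Q(-9, c) = 144 - 324*(-5)*(5 - 9) = 144 - 324*(-5)*(-4) = 144 - 108*60 = 144 - 6480 = -6336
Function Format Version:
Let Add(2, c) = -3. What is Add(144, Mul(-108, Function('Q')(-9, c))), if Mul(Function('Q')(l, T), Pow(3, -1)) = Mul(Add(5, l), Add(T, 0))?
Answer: -6336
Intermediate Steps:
c = -5 (c = Add(-2, -3) = -5)
Function('Q')(l, T) = Mul(3, T, Add(5, l)) (Function('Q')(l, T) = Mul(3, Mul(Add(5, l), Add(T, 0))) = Mul(3, Mul(Add(5, l), T)) = Mul(3, Mul(T, Add(5, l))) = Mul(3, T, Add(5, l)))
Add(144, Mul(-108, Function('Q')(-9, c))) = Add(144, Mul(-108, Mul(3, -5, Add(5, -9)))) = Add(144, Mul(-108, Mul(3, -5, -4))) = Add(144, Mul(-108, 60)) = Add(144, -6480) = -6336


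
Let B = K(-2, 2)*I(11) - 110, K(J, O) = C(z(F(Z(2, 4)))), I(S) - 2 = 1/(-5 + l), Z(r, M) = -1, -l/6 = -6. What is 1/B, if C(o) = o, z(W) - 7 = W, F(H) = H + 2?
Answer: -31/2906 ≈ -0.010668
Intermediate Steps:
l = 36 (l = -6*(-6) = 36)
F(H) = 2 + H
z(W) = 7 + W
I(S) = 63/31 (I(S) = 2 + 1/(-5 + 36) = 2 + 1/31 = 63/31)
K(J, O) = 8 (K(J, O) = 7 + (2 - 1) = 7 + 1 = 8)
B = -2906/31 (B = 8*(63/31) - 110 = 504/31 - 110 = -2906/31 ≈ -93.742)
1/B = 1/(-2906/31) = -31/2906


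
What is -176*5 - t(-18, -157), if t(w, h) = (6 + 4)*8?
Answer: -960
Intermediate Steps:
t(w, h) = 80 (t(w, h) = 10*8 = 80)
-176*5 - t(-18, -157) = -176*5 - 1*80 = -880 - 80 = -960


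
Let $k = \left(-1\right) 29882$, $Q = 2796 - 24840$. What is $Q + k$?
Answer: $-51926$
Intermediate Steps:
$Q = -22044$
$k = -29882$
$Q + k = -22044 - 29882 = -51926$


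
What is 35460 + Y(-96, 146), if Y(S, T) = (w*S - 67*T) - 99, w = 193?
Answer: 7051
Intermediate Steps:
Y(S, T) = -99 - 67*T + 193*S (Y(S, T) = (193*S - 67*T) - 99 = (-67*T + 193*S) - 99 = -99 - 67*T + 193*S)
35460 + Y(-96, 146) = 35460 + (-99 - 67*146 + 193*(-96)) = 35460 + (-99 - 9782 - 18528) = 35460 - 28409 = 7051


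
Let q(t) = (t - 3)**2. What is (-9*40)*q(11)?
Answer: -23040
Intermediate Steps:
q(t) = (-3 + t)**2
(-9*40)*q(11) = (-9*40)*(-3 + 11)**2 = -360*8**2 = -360*64 = -23040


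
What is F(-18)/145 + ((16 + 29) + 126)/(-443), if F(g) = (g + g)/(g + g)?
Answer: -24352/64235 ≈ -0.37911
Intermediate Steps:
F(g) = 1 (F(g) = (2*g)/((2*g)) = (2*g)*(1/(2*g)) = 1)
F(-18)/145 + ((16 + 29) + 126)/(-443) = 1/145 + ((16 + 29) + 126)/(-443) = 1*(1/145) + (45 + 126)*(-1/443) = 1/145 + 171*(-1/443) = 1/145 - 171/443 = -24352/64235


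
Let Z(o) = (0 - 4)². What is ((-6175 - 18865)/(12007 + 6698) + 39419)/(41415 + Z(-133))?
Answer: 147461471/154993371 ≈ 0.95140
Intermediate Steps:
Z(o) = 16 (Z(o) = (-4)² = 16)
((-6175 - 18865)/(12007 + 6698) + 39419)/(41415 + Z(-133)) = ((-6175 - 18865)/(12007 + 6698) + 39419)/(41415 + 16) = (-25040/18705 + 39419)/41431 = (-25040*1/18705 + 39419)*(1/41431) = (-5008/3741 + 39419)*(1/41431) = (147461471/3741)*(1/41431) = 147461471/154993371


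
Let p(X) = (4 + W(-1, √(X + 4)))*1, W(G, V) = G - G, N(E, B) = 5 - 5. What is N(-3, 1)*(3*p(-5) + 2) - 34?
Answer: -34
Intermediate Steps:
N(E, B) = 0
W(G, V) = 0
p(X) = 4 (p(X) = (4 + 0)*1 = 4*1 = 4)
N(-3, 1)*(3*p(-5) + 2) - 34 = 0*(3*4 + 2) - 34 = 0*(12 + 2) - 34 = 0*14 - 34 = 0 - 34 = -34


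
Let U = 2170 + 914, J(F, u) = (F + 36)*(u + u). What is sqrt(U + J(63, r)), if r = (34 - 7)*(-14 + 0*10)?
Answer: 4*I*sqrt(4485) ≈ 267.88*I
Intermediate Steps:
r = -378 (r = 27*(-14 + 0) = 27*(-14) = -378)
J(F, u) = 2*u*(36 + F) (J(F, u) = (36 + F)*(2*u) = 2*u*(36 + F))
U = 3084
sqrt(U + J(63, r)) = sqrt(3084 + 2*(-378)*(36 + 63)) = sqrt(3084 + 2*(-378)*99) = sqrt(3084 - 74844) = sqrt(-71760) = 4*I*sqrt(4485)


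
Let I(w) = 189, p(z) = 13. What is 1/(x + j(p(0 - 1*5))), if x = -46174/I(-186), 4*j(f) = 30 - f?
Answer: -756/181483 ≈ -0.0041657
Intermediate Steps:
j(f) = 15/2 - f/4 (j(f) = (30 - f)/4 = 15/2 - f/4)
x = -46174/189 ≈ -244.31
1/(x + j(p(0 - 1*5))) = 1/(-46174/189 + (15/2 - ¼*13)) = 1/(-46174/189 + (15/2 - 13/4)) = 1/(-46174/189 + 17/4) = 1/(-181483/756) = -756/181483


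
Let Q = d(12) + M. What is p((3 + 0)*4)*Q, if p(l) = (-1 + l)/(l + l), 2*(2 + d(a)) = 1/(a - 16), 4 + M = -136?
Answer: -4169/64 ≈ -65.141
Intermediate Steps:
M = -140 (M = -4 - 136 = -140)
d(a) = -2 + 1/(2*(-16 + a)) (d(a) = -2 + 1/(2*(a - 16)) = -2 + 1/(2*(-16 + a)))
p(l) = (-1 + l)/(2*l) (p(l) = (-1 + l)/((2*l)) = (1/(2*l))*(-1 + l) = (-1 + l)/(2*l))
Q = -1137/8 (Q = (65 - 4*12)/(2*(-16 + 12)) - 140 = (½)*(65 - 48)/(-4) - 140 = (½)*(-¼)*17 - 140 = -17/8 - 140 = -1137/8 ≈ -142.13)
p((3 + 0)*4)*Q = ((-1 + (3 + 0)*4)/(2*(((3 + 0)*4))))*(-1137/8) = ((-1 + 3*4)/(2*((3*4))))*(-1137/8) = ((½)*(-1 + 12)/12)*(-1137/8) = ((½)*(1/12)*11)*(-1137/8) = (11/24)*(-1137/8) = -4169/64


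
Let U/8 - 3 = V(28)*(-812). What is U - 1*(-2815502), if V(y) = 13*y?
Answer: 450982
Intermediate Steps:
U = -2364520 (U = 24 + 8*((13*28)*(-812)) = 24 + 8*(364*(-812)) = 24 + 8*(-295568) = 24 - 2364544 = -2364520)
U - 1*(-2815502) = -2364520 - 1*(-2815502) = -2364520 + 2815502 = 450982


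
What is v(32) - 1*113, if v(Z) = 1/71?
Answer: -8022/71 ≈ -112.99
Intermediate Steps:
v(Z) = 1/71
v(32) - 1*113 = 1/71 - 1*113 = 1/71 - 113 = -8022/71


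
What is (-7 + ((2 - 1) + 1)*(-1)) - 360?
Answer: -369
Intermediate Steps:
(-7 + ((2 - 1) + 1)*(-1)) - 360 = (-7 + (1 + 1)*(-1)) - 360 = (-7 + 2*(-1)) - 360 = (-7 - 2) - 360 = -9 - 360 = -369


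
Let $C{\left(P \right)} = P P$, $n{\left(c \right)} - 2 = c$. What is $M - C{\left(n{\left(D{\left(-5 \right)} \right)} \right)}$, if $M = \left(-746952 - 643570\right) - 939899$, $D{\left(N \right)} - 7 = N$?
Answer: $-2330437$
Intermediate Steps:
$D{\left(N \right)} = 7 + N$
$n{\left(c \right)} = 2 + c$
$C{\left(P \right)} = P^{2}$
$M = -2330421$ ($M = -1390522 - 939899 = -2330421$)
$M - C{\left(n{\left(D{\left(-5 \right)} \right)} \right)} = -2330421 - \left(2 + \left(7 - 5\right)\right)^{2} = -2330421 - \left(2 + 2\right)^{2} = -2330421 - 4^{2} = -2330421 - 16 = -2330437$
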